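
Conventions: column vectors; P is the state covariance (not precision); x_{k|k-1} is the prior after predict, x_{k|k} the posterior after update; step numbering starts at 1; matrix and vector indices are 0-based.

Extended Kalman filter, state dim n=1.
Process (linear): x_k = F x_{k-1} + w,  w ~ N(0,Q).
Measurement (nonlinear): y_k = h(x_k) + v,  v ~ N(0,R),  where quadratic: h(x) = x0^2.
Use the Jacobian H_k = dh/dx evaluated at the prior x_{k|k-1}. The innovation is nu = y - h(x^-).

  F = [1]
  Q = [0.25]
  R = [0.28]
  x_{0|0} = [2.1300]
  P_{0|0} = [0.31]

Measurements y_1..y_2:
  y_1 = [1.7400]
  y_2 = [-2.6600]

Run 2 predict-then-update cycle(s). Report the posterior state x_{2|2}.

step 1: x^-=[2.1300]  P^-=[0.5600]  H_jac=[4.2600]  S=[10.4427]  K=[0.2284]  nu=[-2.7969]  x^+=[1.4911]  P^+=[0.0150]
step 2: x^-=[1.4911]  P^-=[0.2650]  H_jac=[2.9821]  S=[2.6368]  K=[0.2997]  nu=[-4.8832]  x^+=[0.0274]  P^+=[0.0281]

x_post = [0.0274]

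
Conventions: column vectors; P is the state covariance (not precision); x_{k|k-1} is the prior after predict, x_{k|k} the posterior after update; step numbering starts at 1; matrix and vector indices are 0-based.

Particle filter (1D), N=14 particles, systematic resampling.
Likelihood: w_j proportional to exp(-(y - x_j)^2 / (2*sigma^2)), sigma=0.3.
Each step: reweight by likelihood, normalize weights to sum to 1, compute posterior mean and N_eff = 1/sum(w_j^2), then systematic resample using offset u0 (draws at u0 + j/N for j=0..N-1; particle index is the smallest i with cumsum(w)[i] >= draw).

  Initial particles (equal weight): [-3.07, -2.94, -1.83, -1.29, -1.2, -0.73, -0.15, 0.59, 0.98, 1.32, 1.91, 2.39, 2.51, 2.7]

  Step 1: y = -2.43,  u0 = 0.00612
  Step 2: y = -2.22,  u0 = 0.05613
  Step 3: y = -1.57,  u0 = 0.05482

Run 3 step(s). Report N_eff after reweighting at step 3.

N_eff = 11.0003

step 1: w=[0.2164, 0.4965, 0.2851, 0.0015, 0.0005, 0.0000, 0.0000, 0.0000, 0.0000, 0.0000, 0.0000, 0.0000, 0.0000, 0.0000]  mean=-2.6484  Neff=2.6693  idx=[0, 0, 0, 1, 1, 1, 1, 1, 1, 1, 2, 2, 2, 2]
step 2: w=[0.0083, 0.0083, 0.0083, 0.0259, 0.0259, 0.0259, 0.0259, 0.0259, 0.0259, 0.0259, 0.1984, 0.1984, 0.1984, 0.1984]  mean=-2.0625  Neff=6.1604  idx=[4, 6, 9, 10, 10, 11, 11, 11, 12, 12, 12, 13, 13, 13]
step 3: w=[0.0000, 0.0000, 0.0000, 0.0909, 0.0909, 0.0909, 0.0909, 0.0909, 0.0909, 0.0909, 0.0909, 0.0909, 0.0909, 0.0909]  mean=-1.8300  Neff=11.0003  idx=[3, 4, 5, 5, 6, 7, 8, 9, 9, 10, 11, 12, 13, 13]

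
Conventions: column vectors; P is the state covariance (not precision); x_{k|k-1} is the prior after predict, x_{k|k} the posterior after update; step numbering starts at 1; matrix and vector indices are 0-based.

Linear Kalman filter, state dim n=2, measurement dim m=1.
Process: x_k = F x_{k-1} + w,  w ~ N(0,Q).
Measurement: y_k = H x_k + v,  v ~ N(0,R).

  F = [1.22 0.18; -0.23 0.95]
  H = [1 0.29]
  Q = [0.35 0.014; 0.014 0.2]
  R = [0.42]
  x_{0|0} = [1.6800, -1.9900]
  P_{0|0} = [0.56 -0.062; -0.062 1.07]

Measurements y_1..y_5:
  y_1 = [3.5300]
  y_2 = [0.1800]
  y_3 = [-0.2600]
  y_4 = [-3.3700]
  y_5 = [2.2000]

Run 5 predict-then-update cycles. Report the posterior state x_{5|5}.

x_post = [1.0873, -2.5783]

step 1: x^-=[1.6914, -2.2769]  P^-=[1.1909 -0.0295; -0.0295 1.2224]  S=[1.6967]  K=[0.6969; 0.1916]  nu=[2.4989]  x^+=[3.4329, -1.7982]  P^+=[0.3669 -0.2560; -0.2560 1.1601]
step 2: x^-=[3.8644, -2.4978]  P^-=[0.8213 -0.1767; -0.1767 1.3783]  S=[1.2548]  K=[0.6137; 0.1778]  nu=[-2.9601]  x^+=[2.0478, -3.0240]  P^+=[0.3487 -0.3135; -0.3135 1.3386]
step 3: x^-=[1.9540, -3.3438]  P^-=[0.7747 -0.2054; -0.2054 1.5636]  S=[1.2070]  K=[0.5924; 0.2055]  nu=[-1.2443]  x^+=[1.2168, -3.5995]  P^+=[0.3510 -0.3523; -0.3523 1.5126]
step 4: x^-=[0.8366, -3.6994]  P^-=[0.7667 -0.2196; -0.2196 1.7377]  S=[1.2055]  K=[0.5832; 0.2359]  nu=[-3.1338]  x^+=[-0.9910, -4.4386]  P^+=[0.3567 -0.3854; -0.3854 1.6706]
step 5: x^-=[-2.0079, -3.9887]  P^-=[0.7658 -0.2312; -0.2312 1.8950]  S=[1.2111]  K=[0.5770; 0.2629]  nu=[5.3646]  x^+=[1.0873, -2.5783]  P^+=[0.3626 -0.4149; -0.4149 1.8113]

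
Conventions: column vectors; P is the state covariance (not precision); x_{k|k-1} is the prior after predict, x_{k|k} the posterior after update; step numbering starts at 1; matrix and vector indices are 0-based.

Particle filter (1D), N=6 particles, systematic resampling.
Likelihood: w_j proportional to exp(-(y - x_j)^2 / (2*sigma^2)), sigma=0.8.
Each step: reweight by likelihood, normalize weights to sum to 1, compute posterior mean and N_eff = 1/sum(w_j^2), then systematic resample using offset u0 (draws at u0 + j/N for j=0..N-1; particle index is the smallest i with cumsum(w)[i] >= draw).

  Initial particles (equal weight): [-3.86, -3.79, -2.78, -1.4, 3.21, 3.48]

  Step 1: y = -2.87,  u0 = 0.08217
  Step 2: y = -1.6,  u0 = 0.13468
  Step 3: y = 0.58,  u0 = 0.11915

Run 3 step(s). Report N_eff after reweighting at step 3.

step 1: w=[0.2153, 0.2390, 0.4601, 0.0856, 0.0000, 0.0000]  mean=-3.1358  Neff=3.1008  idx=[0, 1, 1, 2, 2, 3]
step 2: w=[0.0108, 0.0138, 0.0138, 0.1972, 0.1972, 0.5672]  mean=-2.0368  Neff=2.5002  idx=[3, 4, 5, 5, 5, 5]
step 3: w=[0.0008, 0.0008, 0.2496, 0.2496, 0.2496, 0.2496]  mean=-1.4022  Neff=4.0126  idx=[2, 3, 3, 4, 5, 5]

N_eff = 4.0126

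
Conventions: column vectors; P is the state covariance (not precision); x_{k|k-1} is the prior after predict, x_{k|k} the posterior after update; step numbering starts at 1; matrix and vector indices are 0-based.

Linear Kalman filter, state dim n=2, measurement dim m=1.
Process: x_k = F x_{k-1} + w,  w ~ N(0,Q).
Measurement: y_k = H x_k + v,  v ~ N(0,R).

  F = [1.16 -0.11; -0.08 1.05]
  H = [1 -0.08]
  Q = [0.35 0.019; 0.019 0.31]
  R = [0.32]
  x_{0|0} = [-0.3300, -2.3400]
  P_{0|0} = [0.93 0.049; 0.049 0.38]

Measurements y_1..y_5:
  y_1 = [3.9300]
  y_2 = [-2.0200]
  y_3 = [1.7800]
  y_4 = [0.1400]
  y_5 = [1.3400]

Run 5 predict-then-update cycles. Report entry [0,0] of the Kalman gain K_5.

K[0,0] = 0.6550

step 1: x^-=[-0.1254, -2.4306]  P^-=[1.5935 -0.0511; -0.0511 0.7267]  S=[1.9263]  K=[0.8293; -0.0567]  nu=[3.8610]  x^+=[3.0767, -2.6495]  P^+=[0.2686 0.0395; 0.0395 0.7205]
step 2: x^-=[3.8604, -3.0281]  P^-=[0.7100 -0.0407; -0.0407 1.0994]  S=[1.0435]  K=[0.6835; -0.1233]  nu=[-6.1226]  x^+=[-0.3244, -2.2734]  P^+=[0.2225 0.0472; 0.0472 1.0836]
step 3: x^-=[-0.1262, -2.3611]  P^-=[0.6504 -0.0688; -0.0688 1.4981]  S=[0.9911]  K=[0.6619; -0.1904]  nu=[1.7173]  x^+=[1.0104, -2.6881]  P^+=[0.2163 0.0560; 0.0560 1.4622]
step 4: x^-=[1.4678, -2.9033]  P^-=[0.6444 -0.1012; -0.1012 1.9140]  S=[0.9929]  K=[0.6572; -0.2561]  nu=[-1.5601]  x^+=[0.4425, -2.5037]  P^+=[0.2156 0.0659; 0.0659 1.8489]
step 5: x^-=[0.7887, -2.6643]  P^-=[0.6456 -0.1337; -0.1337 2.3387]  S=[1.0020]  K=[0.6550; -0.3201]  nu=[0.3381]  x^+=[1.0102, -2.7725]  P^+=[0.2157 0.0764; 0.0764 2.2360]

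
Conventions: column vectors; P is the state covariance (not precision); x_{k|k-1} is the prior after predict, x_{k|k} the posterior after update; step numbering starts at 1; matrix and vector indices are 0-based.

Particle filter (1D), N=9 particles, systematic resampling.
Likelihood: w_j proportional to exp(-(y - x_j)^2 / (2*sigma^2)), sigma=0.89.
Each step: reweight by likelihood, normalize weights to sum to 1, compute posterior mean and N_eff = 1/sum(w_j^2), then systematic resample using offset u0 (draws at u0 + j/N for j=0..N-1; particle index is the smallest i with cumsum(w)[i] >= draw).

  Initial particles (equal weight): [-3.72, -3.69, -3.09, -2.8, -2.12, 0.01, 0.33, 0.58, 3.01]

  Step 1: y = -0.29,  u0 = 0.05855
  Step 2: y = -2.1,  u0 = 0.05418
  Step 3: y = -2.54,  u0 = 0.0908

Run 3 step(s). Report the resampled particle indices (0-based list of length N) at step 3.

step 1: w=[0.0002, 0.0003, 0.0028, 0.0075, 0.0483, 0.3782, 0.3140, 0.2482, 0.0004]  mean=0.1185  Neff=3.2720  idx=[4, 5, 5, 5, 6, 6, 6, 7, 7]
step 2: w=[0.7848, 0.0472, 0.0472, 0.0472, 0.0189, 0.0189, 0.0189, 0.0084, 0.0084]  mean=-1.6338  Neff=1.6032  idx=[0, 0, 0, 0, 0, 0, 0, 1, 4]
step 3: w=[0.1424, 0.1424, 0.1424, 0.1424, 0.1424, 0.1424, 0.1424, 0.0026, 0.0009]  mean=-2.1123  Neff=7.0489  idx=[0, 1, 2, 2, 3, 4, 5, 6, 6]

resampled_idx = [0, 1, 2, 2, 3, 4, 5, 6, 6]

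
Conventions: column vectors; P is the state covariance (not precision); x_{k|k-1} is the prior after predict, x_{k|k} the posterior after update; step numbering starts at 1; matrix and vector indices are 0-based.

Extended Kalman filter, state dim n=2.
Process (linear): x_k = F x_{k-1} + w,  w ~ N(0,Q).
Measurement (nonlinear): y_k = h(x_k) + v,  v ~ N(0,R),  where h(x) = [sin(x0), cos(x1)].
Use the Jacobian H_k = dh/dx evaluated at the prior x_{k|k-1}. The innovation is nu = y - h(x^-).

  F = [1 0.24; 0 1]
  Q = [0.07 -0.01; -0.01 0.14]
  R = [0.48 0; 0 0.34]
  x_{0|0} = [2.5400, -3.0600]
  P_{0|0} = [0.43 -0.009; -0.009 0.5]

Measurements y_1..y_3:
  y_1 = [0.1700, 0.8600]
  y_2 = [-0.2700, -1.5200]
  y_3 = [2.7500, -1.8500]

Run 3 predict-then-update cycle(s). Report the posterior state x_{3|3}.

step 1: x^-=[1.8056, -3.0600]  P^-=[0.5245 0.1010; 0.1010 0.6400]  H_jac=[-0.2327 0.0000; 0.0000 0.0815]  S=[0.5084 -0.0019; -0.0019 0.3443]  K=[-0.2399 0.0226; -0.0457 0.1513]  nu=[-0.8026, 1.8567]  x^+=[2.0401, -2.7425]  P^+=[0.4950 0.0942; 0.0942 0.6310]
step 2: x^-=[1.3819, -2.7425]  P^-=[0.6466 0.2356; 0.2356 0.7710]  H_jac=[0.1878 0.0000; 0.0000 0.3886]  S=[0.5028 0.0172; 0.0172 0.4564]  K=[0.2349 0.1918; 0.0656 0.6540]  nu=[-1.2522, -0.5986]  x^+=[0.9729, -3.2162]  P^+=[0.6005 0.1678; 0.1678 0.5722]
step 3: x^-=[0.2010, -3.2162]  P^-=[0.7840 0.2951; 0.2951 0.7122]  H_jac=[0.9799 0.0000; 0.0000 -0.0745]  S=[1.2327 -0.0215; -0.0215 0.3440]  K=[0.6227 -0.0249; 0.2321 -0.1397]  nu=[2.5503, -0.8528]  x^+=[1.8104, -2.5050]  P^+=[0.3051 0.1137; 0.1137 0.6377]

x_post = [1.8104, -2.5050]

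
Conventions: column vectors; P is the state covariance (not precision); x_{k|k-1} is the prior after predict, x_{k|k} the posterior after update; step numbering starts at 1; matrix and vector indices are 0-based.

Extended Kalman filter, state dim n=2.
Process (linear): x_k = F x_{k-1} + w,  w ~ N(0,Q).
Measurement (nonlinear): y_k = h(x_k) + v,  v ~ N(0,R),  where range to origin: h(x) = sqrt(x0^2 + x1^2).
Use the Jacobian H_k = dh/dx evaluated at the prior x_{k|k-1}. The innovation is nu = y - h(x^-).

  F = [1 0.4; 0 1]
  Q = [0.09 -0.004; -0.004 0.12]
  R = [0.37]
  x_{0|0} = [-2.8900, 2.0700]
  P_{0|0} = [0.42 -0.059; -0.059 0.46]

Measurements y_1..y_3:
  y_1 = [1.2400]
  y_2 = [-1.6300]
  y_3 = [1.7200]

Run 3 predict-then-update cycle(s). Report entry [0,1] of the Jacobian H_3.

H_jac[0,1] = 0.1140

step 1: x^-=[-2.0620, 2.0700]  P^-=[0.5364 0.1210; 0.1210 0.5800]  H_jac=[-0.7057 0.7085]  S=[0.8073]  K=[-0.3627; 0.4032]  nu=[-1.6818]  x^+=[-1.4520, 1.3919]  P^+=[0.4302 0.2391; 0.2391 0.4487]
step 2: x^-=[-0.8952, 1.3919]  P^-=[0.7832 0.4146; 0.4146 0.5687]  H_jac=[-0.5409 0.8411]  S=[0.6243]  K=[-0.1202; 0.4070]  nu=[-3.2849]  x^+=[-0.5005, 0.0549]  P^+=[0.7742 0.4451; 0.4451 0.4653]
step 3: x^-=[-0.4785, 0.0549]  P^-=[1.2948 0.6272; 0.6272 0.5853]  H_jac=[-0.9935 0.1140]  S=[1.5135]  K=[-0.8027; -0.3676]  nu=[1.2383]  x^+=[-1.4725, -0.4004]  P^+=[0.3197 0.1806; 0.1806 0.3808]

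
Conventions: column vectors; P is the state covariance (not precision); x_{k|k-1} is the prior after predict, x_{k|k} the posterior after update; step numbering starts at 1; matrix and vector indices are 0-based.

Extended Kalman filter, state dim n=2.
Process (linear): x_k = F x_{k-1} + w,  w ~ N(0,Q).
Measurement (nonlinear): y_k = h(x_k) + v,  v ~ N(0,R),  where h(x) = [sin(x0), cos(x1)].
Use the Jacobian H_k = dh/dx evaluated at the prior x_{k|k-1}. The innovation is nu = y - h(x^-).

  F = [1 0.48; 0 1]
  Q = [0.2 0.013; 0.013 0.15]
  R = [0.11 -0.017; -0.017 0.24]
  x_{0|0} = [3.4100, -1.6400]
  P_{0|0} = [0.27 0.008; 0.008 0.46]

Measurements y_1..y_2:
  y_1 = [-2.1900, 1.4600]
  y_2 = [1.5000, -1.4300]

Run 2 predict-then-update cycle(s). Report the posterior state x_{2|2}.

x_post = [6.3374, -0.6178]

step 1: x^-=[2.6228, -1.6400]  P^-=[0.5837 0.2418; 0.2418 0.6100]  H_jac=[-0.8684 0.0000; 0.0000 0.9976]  S=[0.5502 -0.2265; -0.2265 0.8471]  K=[-0.9035 0.0432; -0.0966 0.6926]  nu=[-2.6858, 1.5291]  x^+=[5.1155, -0.3216]  P^+=[0.1153 0.0258; 0.0258 0.1683]
step 2: x^-=[4.9612, -0.3216]  P^-=[0.3788 0.1196; 0.1196 0.3183]  H_jac=[0.2462 0.0000; 0.0000 0.3161]  S=[0.1330 -0.0077; -0.0077 0.2718]  K=[0.7107 0.1592; 0.2432 0.3770]  nu=[2.4692, -2.3787]  x^+=[6.3374, -0.6178]  P^+=[0.3065 0.0826; 0.0826 0.2732]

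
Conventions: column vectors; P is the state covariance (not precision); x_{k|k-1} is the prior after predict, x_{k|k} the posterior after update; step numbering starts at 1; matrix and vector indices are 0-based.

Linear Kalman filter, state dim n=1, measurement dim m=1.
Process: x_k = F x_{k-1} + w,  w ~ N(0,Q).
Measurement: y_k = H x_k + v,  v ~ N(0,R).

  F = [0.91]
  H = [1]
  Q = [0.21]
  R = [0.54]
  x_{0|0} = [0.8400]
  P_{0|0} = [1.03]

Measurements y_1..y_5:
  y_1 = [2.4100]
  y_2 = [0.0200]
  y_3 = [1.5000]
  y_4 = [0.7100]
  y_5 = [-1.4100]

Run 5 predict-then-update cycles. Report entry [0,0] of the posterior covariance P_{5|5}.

step 1: x^-=[0.7644]  P^-=[1.0629]  S=[1.6029]  K=[0.6631]  nu=[1.6456]  x^+=[1.8556]  P^+=[0.3581]
step 2: x^-=[1.6886]  P^-=[0.5065]  S=[1.0465]  K=[0.4840]  nu=[-1.6686]  x^+=[0.8810]  P^+=[0.2614]
step 3: x^-=[0.8017]  P^-=[0.4264]  S=[0.9664]  K=[0.4412]  nu=[0.6983]  x^+=[1.1098]  P^+=[0.2383]
step 4: x^-=[1.0099]  P^-=[0.4073]  S=[0.9473]  K=[0.4300]  nu=[-0.2999]  x^+=[0.8810]  P^+=[0.2322]
step 5: x^-=[0.8017]  P^-=[0.4023]  S=[0.9423]  K=[0.4269]  nu=[-2.2117]  x^+=[-0.1425]  P^+=[0.2305]

P_post[0,0] = 0.2305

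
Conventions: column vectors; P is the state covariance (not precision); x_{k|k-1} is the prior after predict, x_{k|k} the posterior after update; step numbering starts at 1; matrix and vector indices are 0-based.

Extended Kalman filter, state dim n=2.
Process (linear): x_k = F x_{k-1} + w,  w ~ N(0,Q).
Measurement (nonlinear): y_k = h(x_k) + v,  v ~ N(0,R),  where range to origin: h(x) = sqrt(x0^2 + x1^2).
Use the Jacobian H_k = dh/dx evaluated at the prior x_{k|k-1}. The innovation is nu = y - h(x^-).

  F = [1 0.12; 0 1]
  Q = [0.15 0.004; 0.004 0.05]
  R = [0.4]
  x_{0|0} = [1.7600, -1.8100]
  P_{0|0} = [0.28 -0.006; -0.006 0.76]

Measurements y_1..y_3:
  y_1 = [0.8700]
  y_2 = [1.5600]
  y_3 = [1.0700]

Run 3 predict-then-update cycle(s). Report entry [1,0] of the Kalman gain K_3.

K[1,0] = -0.1435

step 1: x^-=[1.5428, -1.8100]  P^-=[0.4395 0.0892; 0.0892 0.8100]  H_jac=[0.6487 -0.7610]  S=[0.9660]  K=[0.2249; -0.5782]  nu=[-1.5083]  x^+=[1.2036, -0.9378]  P^+=[0.3907 0.2148; 0.2148 0.4870]
step 2: x^-=[1.0911, -0.9378]  P^-=[0.5992 0.2772; 0.2772 0.5370]  H_jac=[0.7584 -0.6518]  S=[0.6987]  K=[0.3917; -0.2001]  nu=[0.1212]  x^+=[1.1386, -0.9621]  P^+=[0.4920 0.3320; 0.3320 0.5090]
step 3: x^-=[1.0231, -0.9621]  P^-=[0.7290 0.3971; 0.3971 0.5590]  H_jac=[0.7285 -0.6850]  S=[0.6529]  K=[0.3968; -0.1435]  nu=[-0.3344]  x^+=[0.8904, -0.9141]  P^+=[0.6262 0.4343; 0.4343 0.5456]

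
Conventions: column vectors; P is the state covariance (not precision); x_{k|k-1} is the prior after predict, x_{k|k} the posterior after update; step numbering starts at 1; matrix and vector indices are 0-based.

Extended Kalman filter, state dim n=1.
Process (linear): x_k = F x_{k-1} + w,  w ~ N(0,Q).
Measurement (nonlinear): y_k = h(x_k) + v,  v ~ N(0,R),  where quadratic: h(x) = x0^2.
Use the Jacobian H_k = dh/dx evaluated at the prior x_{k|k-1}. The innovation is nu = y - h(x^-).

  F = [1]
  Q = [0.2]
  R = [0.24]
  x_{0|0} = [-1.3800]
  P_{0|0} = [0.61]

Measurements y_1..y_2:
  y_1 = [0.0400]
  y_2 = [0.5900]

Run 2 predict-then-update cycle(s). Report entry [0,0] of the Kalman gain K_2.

step 1: x^-=[-1.3800]  P^-=[0.8100]  H_jac=[-2.7600]  S=[6.4103]  K=[-0.3488]  nu=[-1.8644]  x^+=[-0.7298]  P^+=[0.0303]
step 2: x^-=[-0.7298]  P^-=[0.2303]  H_jac=[-1.4596]  S=[0.7307]  K=[-0.4601]  nu=[0.0574]  x^+=[-0.7562]  P^+=[0.0757]

K[0,0] = -0.4601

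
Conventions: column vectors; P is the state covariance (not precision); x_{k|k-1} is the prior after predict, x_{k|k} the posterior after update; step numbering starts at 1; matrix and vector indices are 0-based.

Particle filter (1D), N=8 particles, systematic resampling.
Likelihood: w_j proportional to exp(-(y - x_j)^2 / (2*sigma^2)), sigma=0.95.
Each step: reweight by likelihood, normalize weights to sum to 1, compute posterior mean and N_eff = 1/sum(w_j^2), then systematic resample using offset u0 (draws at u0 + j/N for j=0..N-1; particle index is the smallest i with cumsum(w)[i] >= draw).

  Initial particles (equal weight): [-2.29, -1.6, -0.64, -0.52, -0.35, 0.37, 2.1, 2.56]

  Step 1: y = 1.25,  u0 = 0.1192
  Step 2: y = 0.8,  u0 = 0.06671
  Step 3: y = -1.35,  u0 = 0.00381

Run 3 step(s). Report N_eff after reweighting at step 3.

step 1: w=[0.0004, 0.0049, 0.0607, 0.0774, 0.1064, 0.2860, 0.2944, 0.1698]  mean=1.0335  Neff=4.5805  idx=[3, 4, 5, 5, 6, 6, 7, 7]
step 2: w=[0.1000, 0.1261, 0.2369, 0.2369, 0.1029, 0.1029, 0.0472, 0.0472]  mean=0.7529  Neff=6.1067  idx=[0, 1, 2, 2, 3, 3, 5, 6]
step 3: w=[0.3354, 0.2823, 0.0954, 0.0954, 0.0954, 0.0954, 0.0007, 0.0001]  mean=-0.1304  Neff=4.3751  idx=[0, 0, 0, 1, 1, 2, 3, 4]

N_eff = 4.3751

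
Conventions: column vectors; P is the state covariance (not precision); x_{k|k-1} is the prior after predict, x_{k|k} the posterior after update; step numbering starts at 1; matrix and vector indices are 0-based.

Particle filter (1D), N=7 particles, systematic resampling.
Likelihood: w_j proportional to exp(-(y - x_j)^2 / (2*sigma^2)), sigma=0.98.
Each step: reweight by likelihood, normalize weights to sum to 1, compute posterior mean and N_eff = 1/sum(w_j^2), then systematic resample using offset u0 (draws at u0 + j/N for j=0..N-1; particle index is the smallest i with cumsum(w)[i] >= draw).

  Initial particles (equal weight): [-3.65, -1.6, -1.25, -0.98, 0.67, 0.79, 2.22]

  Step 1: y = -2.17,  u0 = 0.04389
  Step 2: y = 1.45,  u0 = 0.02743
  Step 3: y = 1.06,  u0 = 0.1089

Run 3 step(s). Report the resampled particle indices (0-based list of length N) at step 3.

resampled_idx = [2, 3, 4, 4, 5, 6, 6]

step 1: w=[0.1383, 0.3653, 0.2784, 0.2070, 0.0065, 0.0045, 0.0000]  mean=-1.6321  Neff=3.6634  idx=[0, 1, 1, 1, 2, 2, 3]
step 2: w=[0.0000, 0.0686, 0.0686, 0.0686, 0.1957, 0.1957, 0.4026]  mean=-1.2134  Neff=3.9553  idx=[1, 3, 4, 5, 6, 6, 6]
step 3: w=[0.0485, 0.0485, 0.1199, 0.1199, 0.2211, 0.2211, 0.2211]  mean=-1.1049  Neff=5.5536  idx=[2, 3, 4, 4, 5, 6, 6]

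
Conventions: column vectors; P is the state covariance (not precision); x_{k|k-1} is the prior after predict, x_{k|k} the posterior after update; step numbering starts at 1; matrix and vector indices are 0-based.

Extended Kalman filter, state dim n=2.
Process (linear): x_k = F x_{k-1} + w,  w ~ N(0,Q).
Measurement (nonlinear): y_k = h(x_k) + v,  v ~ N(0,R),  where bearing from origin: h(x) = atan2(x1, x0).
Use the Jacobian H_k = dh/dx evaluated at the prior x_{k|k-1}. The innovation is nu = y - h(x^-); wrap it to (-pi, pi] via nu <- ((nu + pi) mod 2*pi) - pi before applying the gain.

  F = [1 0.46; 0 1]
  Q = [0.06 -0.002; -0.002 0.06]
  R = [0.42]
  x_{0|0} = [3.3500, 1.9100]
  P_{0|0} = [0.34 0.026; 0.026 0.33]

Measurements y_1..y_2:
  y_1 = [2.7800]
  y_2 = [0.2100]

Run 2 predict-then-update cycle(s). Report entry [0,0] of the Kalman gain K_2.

K[0,0] = 0.0028

step 1: x^-=[4.2286, 1.9100]  P^-=[0.4937 0.1758; 0.1758 0.3900]  H_jac=[-0.0887 0.1964]  S=[0.4328]  K=[-0.0214; 0.1410]  nu=[2.3557]  x^+=[4.1781, 2.2420]  P^+=[0.4935 0.1771; 0.1771 0.3814]
step 2: x^-=[5.2095, 2.2420]  P^-=[0.7972 0.3506; 0.3506 0.4414]  H_jac=[-0.0697 0.1620]  S=[0.4275]  K=[0.0028; 0.1101]  nu=[-0.1964]  x^+=[5.2089, 2.2204]  P^+=[0.7972 0.3504; 0.3504 0.4362]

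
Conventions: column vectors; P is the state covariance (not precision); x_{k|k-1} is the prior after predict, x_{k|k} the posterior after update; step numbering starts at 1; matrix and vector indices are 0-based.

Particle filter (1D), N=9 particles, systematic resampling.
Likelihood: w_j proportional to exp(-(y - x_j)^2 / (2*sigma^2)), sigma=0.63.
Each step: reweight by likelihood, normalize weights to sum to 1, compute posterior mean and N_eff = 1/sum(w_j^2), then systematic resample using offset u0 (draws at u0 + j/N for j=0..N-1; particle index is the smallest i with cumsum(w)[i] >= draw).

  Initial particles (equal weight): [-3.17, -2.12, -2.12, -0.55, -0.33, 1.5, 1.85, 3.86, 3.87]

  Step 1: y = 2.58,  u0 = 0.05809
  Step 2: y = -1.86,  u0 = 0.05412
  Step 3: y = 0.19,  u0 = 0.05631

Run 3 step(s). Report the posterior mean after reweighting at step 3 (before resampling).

post_mean = 1.5114

step 1: w=[0.0000, 0.0000, 0.0000, 0.0000, 0.0000, 0.2322, 0.5157, 0.1281, 0.1240]  mean=2.2767  Neff=2.8440  idx=[5, 5, 6, 6, 6, 6, 6, 7, 8]
step 2: w=[0.4502, 0.4502, 0.0199, 0.0199, 0.0199, 0.0199, 0.0199, 0.0000, 0.0000]  mean=1.5349  Neff=2.4552  idx=[0, 0, 0, 0, 1, 1, 1, 1, 4]
step 3: w=[0.1209, 0.1209, 0.1209, 0.1209, 0.1209, 0.1209, 0.1209, 0.1209, 0.0326]  mean=1.5114  Neff=8.4718  idx=[0, 1, 2, 3, 4, 5, 5, 6, 7]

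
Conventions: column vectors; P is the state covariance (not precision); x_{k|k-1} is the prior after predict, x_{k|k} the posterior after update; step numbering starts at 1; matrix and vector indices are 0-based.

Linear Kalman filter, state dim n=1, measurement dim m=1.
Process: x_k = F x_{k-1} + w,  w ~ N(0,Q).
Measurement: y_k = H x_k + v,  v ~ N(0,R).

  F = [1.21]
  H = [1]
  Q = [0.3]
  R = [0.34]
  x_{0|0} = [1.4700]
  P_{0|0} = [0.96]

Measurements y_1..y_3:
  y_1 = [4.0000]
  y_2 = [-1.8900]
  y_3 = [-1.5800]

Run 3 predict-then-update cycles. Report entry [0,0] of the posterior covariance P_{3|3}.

P_post[0,0] = 0.2217

step 1: x^-=[1.7787]  P^-=[1.7055]  S=[2.0455]  K=[0.8338]  nu=[2.2213]  x^+=[3.6308]  P^+=[0.2835]
step 2: x^-=[4.3933]  P^-=[0.7151]  S=[1.0551]  K=[0.6777]  nu=[-6.2833]  x^+=[0.1348]  P^+=[0.2304]
step 3: x^-=[0.1631]  P^-=[0.6374]  S=[0.9774]  K=[0.6521]  nu=[-1.7431]  x^+=[-0.9736]  P^+=[0.2217]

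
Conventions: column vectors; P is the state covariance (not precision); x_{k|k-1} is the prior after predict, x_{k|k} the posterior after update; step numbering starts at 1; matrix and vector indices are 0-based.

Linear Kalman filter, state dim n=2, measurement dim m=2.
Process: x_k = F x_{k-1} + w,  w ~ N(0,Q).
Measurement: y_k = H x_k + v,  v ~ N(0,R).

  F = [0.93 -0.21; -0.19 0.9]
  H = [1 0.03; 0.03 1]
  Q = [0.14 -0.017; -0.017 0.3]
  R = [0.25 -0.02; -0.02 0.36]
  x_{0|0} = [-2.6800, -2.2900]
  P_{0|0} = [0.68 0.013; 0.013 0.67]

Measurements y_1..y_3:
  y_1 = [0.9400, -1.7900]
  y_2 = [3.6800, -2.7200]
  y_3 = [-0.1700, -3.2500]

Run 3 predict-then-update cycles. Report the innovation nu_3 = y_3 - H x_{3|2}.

step 1: x^-=[-2.0115, -1.5518]  P^-=[0.7526 -0.2524; -0.2524 0.8628]  S=[0.9882 -0.2242; -0.2242 1.2083]  K=[0.7420 -0.0525; -0.0717 0.6945]  nu=[2.9981, -0.1779]  x^+=[0.2223, -1.8902]  P^+=[0.1877 -0.0394; -0.0394 0.2526]
step 2: x^-=[0.6037, -1.7434]  P^-=[0.3289 -0.1325; -0.1325 0.5249]  S=[0.5714 -0.1270; -0.1270 0.8772]  K=[0.5554 -0.0594; -0.0747 0.5830]  nu=[3.1286, -0.9947]  x^+=[2.4005, -2.5571]  P^+=[0.1411 -0.0367; -0.0367 0.2125]
step 3: x^-=[2.7694, -2.7575]  P^-=[0.2858 -0.1143; -0.1143 0.4898]  S=[0.5294 -0.1111; -0.1111 0.8432]  K=[0.5215 -0.0567; -0.0690 0.5677]  nu=[-2.8567, -0.5756]  x^+=[1.3123, -2.8872]  P^+=[0.1326 -0.0348; -0.0348 0.2068]

innov = [-2.8567, -0.5756]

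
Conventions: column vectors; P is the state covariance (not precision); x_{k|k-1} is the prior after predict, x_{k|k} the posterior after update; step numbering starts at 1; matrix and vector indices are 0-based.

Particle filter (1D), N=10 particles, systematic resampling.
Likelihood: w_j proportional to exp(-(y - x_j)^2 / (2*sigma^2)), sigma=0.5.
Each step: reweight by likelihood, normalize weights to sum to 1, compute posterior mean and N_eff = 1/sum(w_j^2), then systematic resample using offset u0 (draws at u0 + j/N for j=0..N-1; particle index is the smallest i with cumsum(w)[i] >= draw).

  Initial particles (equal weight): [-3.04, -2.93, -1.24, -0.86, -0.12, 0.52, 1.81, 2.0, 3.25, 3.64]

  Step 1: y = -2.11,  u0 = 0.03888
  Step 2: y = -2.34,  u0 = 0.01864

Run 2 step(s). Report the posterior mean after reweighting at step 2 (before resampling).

step 1: w=[0.2525, 0.3711, 0.3134, 0.0626, 0.0005, 0.0000, 0.0000, 0.0000, 0.0000, 0.0000]  mean=-2.2972  Neff=3.2943  idx=[0, 0, 0, 1, 1, 1, 2, 2, 2, 3]
step 2: w=[0.1294, 0.1294, 0.1294, 0.1719, 0.1719, 0.1719, 0.0307, 0.0307, 0.0307, 0.0043]  mean=-2.8083  Neff=7.0592  idx=[0, 0, 1, 2, 3, 3, 4, 4, 5, 6]

post_mean = -2.8083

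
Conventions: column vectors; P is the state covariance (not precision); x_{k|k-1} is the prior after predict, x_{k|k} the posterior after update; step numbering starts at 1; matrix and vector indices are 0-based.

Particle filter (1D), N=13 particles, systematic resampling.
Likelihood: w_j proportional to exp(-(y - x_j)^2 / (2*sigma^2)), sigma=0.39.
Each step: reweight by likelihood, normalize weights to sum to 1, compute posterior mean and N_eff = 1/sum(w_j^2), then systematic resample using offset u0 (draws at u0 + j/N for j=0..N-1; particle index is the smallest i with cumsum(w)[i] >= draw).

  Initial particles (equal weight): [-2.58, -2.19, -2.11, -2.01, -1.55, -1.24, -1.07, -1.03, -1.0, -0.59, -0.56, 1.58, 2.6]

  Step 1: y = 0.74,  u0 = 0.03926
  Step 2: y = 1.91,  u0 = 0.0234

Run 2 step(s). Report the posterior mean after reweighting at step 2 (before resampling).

post_mean = 1.5800

step 1: w=[0.0000, 0.0000, 0.0000, 0.0000, 0.0000, 0.0000, 0.0002, 0.0003, 0.0005, 0.0283, 0.0367, 0.9338, 0.0001]  mean=1.4375  Neff=1.1439  idx=[10, 11, 11, 11, 11, 11, 11, 11, 11, 11, 11, 11, 11]
step 2: w=[0.0000, 0.0833, 0.0833, 0.0833, 0.0833, 0.0833, 0.0833, 0.0833, 0.0833, 0.0833, 0.0833, 0.0833, 0.0833]  mean=1.5800  Neff=12.0000  idx=[1, 2, 3, 4, 4, 5, 6, 7, 8, 9, 10, 11, 12]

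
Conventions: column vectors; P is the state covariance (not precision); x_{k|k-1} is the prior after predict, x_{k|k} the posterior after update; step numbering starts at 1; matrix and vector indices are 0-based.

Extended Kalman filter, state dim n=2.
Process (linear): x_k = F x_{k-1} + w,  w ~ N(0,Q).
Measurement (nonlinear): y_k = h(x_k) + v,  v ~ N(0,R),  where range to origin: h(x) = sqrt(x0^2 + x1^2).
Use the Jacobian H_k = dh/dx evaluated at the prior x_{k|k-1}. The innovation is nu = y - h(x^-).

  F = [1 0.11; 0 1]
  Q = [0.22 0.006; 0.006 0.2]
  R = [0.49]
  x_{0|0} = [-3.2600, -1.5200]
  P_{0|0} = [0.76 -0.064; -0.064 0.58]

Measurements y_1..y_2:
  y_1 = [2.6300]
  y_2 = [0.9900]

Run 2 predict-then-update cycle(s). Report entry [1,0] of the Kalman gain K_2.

step 1: x^-=[-3.4272, -1.5200]  P^-=[0.9729 0.0058; 0.0058 0.7800]  H_jac=[-0.9141 -0.4054]  S=[1.4355]  K=[-0.6212; -0.2240]  nu=[-1.1191]  x^+=[-2.7320, -1.2693]  P^+=[0.4190 -0.1939; -0.1939 0.7080]
step 2: x^-=[-2.8716, -1.2693]  P^-=[0.6049 -0.1101; -0.1101 0.9080]  H_jac=[-0.9146 -0.4043]  S=[1.0630]  K=[-0.4786; -0.2506]  nu=[-2.1496]  x^+=[-1.8428, -0.7306]  P^+=[0.3614 -0.2376; -0.2376 0.8412]

K[1,0] = -0.2506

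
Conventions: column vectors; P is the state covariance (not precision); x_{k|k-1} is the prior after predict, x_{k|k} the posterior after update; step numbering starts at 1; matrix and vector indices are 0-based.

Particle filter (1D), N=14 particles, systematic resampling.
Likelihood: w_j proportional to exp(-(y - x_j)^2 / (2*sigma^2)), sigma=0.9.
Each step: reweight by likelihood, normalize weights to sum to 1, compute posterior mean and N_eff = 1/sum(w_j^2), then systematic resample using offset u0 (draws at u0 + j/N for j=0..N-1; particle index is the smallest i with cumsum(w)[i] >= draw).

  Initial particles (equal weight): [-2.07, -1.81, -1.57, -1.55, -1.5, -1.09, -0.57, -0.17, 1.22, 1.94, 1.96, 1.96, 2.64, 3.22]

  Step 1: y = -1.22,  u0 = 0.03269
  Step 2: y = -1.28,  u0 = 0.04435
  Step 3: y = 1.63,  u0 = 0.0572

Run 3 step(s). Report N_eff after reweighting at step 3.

N_eff = 2.5094

step 1: w=[0.0976, 0.1230, 0.1413, 0.1425, 0.1452, 0.1509, 0.1175, 0.0772, 0.0039, 0.0003, 0.0003, 0.0003, 0.0000, 0.0000]  mean=-1.3233  Neff=7.7780  idx=[0, 1, 1, 2, 2, 3, 3, 4, 4, 5, 5, 6, 6, 7]
step 2: w=[0.0567, 0.0701, 0.0701, 0.0791, 0.0791, 0.0797, 0.0797, 0.0809, 0.0809, 0.0815, 0.0815, 0.0610, 0.0610, 0.0389]  mean=-1.3626  Neff=13.5954  idx=[0, 1, 2, 3, 4, 5, 6, 7, 8, 9, 10, 10, 12, 13]
step 3: w=[0.0009, 0.0029, 0.0029, 0.0078, 0.0078, 0.0084, 0.0084, 0.0102, 0.0102, 0.0450, 0.0450, 0.0450, 0.2185, 0.5867]  mean=-0.4654  Neff=2.5094  idx=[8, 10, 12, 12, 12, 13, 13, 13, 13, 13, 13, 13, 13, 13]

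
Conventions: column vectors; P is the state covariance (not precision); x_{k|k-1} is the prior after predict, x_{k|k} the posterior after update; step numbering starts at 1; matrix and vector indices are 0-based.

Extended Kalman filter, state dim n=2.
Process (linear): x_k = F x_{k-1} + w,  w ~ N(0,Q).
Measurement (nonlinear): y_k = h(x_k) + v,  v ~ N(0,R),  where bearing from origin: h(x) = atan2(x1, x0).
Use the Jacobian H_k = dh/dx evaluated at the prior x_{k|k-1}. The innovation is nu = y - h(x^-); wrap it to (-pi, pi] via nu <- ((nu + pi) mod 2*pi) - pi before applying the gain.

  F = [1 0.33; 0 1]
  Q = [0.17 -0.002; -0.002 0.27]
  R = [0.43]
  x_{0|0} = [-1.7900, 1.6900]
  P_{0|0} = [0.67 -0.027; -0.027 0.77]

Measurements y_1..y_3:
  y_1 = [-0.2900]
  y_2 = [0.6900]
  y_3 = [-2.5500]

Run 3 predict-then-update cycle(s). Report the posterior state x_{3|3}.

step 1: x^-=[-1.2323, 1.6900]  P^-=[0.9060 0.2251; 0.2251 1.0400]  H_jac=[-0.3863 -0.2817]  S=[0.6967]  K=[-0.5934; -0.5453]  nu=[-2.4908]  x^+=[0.2457, 3.0482]  P^+=[0.6607 -0.0003; -0.0003 0.8328]
step 2: x^-=[1.2516, 3.0482]  P^-=[0.9212 0.2725; 0.2725 1.1028]  H_jac=[-0.2807 0.1153]  S=[0.4996]  K=[-0.4547; 0.1013]  nu=[-0.4912]  x^+=[1.4750, 2.9984]  P^+=[0.8179 0.2955; 0.2955 1.0977]
step 3: x^-=[2.4645, 2.9984]  P^-=[1.3025 0.6558; 0.6558 1.3677]  H_jac=[-0.1990 0.1636]  S=[0.4755]  K=[-0.3196; 0.1961]  nu=[2.8503]  x^+=[1.5535, 3.5573]  P^+=[1.2539 0.6856; 0.6856 1.3494]

x_post = [1.5535, 3.5573]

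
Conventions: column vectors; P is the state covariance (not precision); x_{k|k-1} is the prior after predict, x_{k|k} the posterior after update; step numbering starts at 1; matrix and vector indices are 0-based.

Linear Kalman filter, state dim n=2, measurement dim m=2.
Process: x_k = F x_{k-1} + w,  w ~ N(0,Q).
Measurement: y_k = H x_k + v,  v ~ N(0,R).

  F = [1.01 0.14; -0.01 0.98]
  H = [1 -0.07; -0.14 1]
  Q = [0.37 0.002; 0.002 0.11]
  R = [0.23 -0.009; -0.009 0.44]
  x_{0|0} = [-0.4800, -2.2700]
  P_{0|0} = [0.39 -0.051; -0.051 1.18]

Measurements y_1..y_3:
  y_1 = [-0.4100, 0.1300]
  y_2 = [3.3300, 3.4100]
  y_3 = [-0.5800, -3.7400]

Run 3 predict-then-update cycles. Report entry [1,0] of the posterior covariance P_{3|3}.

step 1: x^-=[-0.8026, -2.2198]  P^-=[0.7765 0.1095; 0.1095 1.2443]  S=[0.9973 -0.0942; -0.0942 1.6689]  K=[0.7751 0.0442; 0.0926 0.7416]  nu=[0.2372, 2.2374]  x^+=[-0.5197, -0.5385]  P^+=[0.1805 0.0378; 0.0378 0.3308]
step 2: x^-=[-0.6003, -0.5225]  P^-=[0.5713 0.0829; 0.0829 0.4270]  S=[0.7918 -0.0352; -0.0352 0.8549]  K=[0.7157 0.0328; 0.0887 0.4895]  nu=[3.8937, 3.8485]  x^+=[2.3127, 1.7065]  P^+=[0.1665 0.0313; 0.0313 0.2190]
step 3: x^-=[2.5747, 1.6492]  P^-=[0.5530 0.0613; 0.0613 0.3197]  S=[0.7760 -0.0469; -0.0469 0.7534]  K=[0.7085 0.0227; 0.0754 0.4176]  nu=[-3.0393, -5.0288]  x^+=[0.3072, -0.6802]  P^+=[0.1646 0.0267; 0.0267 0.1868]

P_post[1,0] = 0.0267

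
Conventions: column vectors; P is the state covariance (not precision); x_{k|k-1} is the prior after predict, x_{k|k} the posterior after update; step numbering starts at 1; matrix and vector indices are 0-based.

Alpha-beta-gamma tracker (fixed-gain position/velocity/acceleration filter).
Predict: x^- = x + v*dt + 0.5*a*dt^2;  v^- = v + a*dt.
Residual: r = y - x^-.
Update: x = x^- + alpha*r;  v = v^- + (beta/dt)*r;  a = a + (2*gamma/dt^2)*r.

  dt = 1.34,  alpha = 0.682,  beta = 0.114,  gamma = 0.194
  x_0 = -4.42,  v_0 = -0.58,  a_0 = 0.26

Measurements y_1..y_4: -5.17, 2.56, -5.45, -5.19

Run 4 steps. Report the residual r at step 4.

resid = -5.8872

step 1: x_pred=-4.9638  r=-0.2062  x^+=-5.1044  v^+=-0.2491  a^+=0.2154
step 2: x_pred=-5.2449  r=7.8049  x^+=0.0781  v^+=0.7035  a^+=1.9019
step 3: x_pred=2.7284  r=-8.1784  x^+=-2.8493  v^+=2.5564  a^+=0.1347
step 4: x_pred=0.6972  r=-5.8872  x^+=-3.3179  v^+=2.2361  a^+=-1.1374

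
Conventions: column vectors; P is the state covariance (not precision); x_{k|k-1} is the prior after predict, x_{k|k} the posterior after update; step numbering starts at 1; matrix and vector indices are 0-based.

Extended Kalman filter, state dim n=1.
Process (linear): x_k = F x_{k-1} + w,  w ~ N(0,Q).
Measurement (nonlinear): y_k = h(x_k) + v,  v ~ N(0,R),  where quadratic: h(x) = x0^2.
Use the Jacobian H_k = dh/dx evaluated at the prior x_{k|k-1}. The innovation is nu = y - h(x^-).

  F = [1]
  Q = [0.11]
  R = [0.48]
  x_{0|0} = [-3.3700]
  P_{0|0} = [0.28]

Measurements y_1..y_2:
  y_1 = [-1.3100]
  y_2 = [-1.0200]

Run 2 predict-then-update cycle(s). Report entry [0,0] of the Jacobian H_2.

step 1: x^-=[-3.3700]  P^-=[0.3900]  H_jac=[-6.7400]  S=[18.1968]  K=[-0.1445]  nu=[-12.6669]  x^+=[-1.5402]  P^+=[0.0103]
step 2: x^-=[-1.5402]  P^-=[0.1203]  H_jac=[-3.0804]  S=[1.6214]  K=[-0.2285]  nu=[-3.3923]  x^+=[-0.7650]  P^+=[0.0356]

H_jac[0,0] = -3.0804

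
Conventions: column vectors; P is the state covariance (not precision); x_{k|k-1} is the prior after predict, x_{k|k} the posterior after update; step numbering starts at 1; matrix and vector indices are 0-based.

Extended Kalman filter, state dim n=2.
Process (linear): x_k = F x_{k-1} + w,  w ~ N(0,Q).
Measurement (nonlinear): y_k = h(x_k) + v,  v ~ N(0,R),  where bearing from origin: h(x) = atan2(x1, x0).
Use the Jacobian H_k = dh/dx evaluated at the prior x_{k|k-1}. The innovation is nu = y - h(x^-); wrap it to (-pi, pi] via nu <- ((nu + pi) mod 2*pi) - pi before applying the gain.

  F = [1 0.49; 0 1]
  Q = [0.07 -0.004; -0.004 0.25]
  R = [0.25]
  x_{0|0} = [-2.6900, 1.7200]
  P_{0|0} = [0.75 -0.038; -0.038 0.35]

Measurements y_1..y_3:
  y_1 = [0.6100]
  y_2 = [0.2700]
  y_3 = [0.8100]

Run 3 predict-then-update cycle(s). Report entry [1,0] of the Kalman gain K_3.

step 1: x^-=[-1.8472, 1.7200]  P^-=[0.8668 0.1295; 0.1295 0.6000]  H_jac=[-0.2700 -0.2900]  S=[0.3839]  K=[-0.7074; -0.5442]  nu=[-1.7818]  x^+=[-0.5867, 2.6898]  P^+=[0.6747 -0.0183; -0.0183 0.4863]
step 2: x^-=[0.7313, 2.6898]  P^-=[0.8435 0.2160; 0.2160 0.7363]  H_jac=[-0.3462 0.0941]  S=[0.3435]  K=[-0.7908; -0.0159]  nu=[-1.0353]  x^+=[1.5501, 2.7062]  P^+=[0.6286 0.2116; 0.2116 0.7362]
step 3: x^-=[2.8761, 2.7062]  P^-=[1.0828 0.5684; 0.5684 0.9862]  H_jac=[-0.1735 0.1844]  S=[0.2798]  K=[-0.2969; 0.2975]  nu=[0.0550]  x^+=[2.8598, 2.7226]  P^+=[1.0581 0.5931; 0.5931 0.9614]

K[1,0] = 0.2975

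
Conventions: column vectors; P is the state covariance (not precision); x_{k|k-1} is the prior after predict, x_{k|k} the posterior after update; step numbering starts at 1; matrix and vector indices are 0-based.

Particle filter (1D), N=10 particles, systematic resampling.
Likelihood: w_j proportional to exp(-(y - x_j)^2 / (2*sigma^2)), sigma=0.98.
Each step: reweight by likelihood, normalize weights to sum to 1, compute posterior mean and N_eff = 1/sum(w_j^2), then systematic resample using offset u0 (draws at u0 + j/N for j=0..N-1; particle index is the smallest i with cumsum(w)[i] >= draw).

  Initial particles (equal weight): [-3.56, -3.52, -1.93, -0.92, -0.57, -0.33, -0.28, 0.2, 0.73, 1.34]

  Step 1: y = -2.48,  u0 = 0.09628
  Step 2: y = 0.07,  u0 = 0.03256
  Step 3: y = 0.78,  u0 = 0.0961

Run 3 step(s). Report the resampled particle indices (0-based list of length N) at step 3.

resampled_idx = [3, 4, 5, 7, 7, 7, 8, 8, 9, 9]

step 1: w=[0.2096, 0.2191, 0.3286, 0.1084, 0.0576, 0.0347, 0.0310, 0.0091, 0.0018, 0.0002]  mean=-2.3007  Neff=4.6035  idx=[0, 0, 1, 1, 2, 2, 2, 3, 4, 7]
step 2: w=[0.0004, 0.0004, 0.0004, 0.0004, 0.0449, 0.0449, 0.0449, 0.2161, 0.2908, 0.3568]  mean=-0.5588  Neff=3.7785  idx=[4, 6, 7, 7, 8, 8, 8, 9, 9, 9]
step 3: w=[0.0052, 0.0052, 0.0533, 0.0533, 0.0929, 0.0929, 0.0929, 0.2014, 0.2014, 0.2014]  mean=-0.1563  Neff=6.5224  idx=[3, 4, 5, 7, 7, 7, 8, 8, 9, 9]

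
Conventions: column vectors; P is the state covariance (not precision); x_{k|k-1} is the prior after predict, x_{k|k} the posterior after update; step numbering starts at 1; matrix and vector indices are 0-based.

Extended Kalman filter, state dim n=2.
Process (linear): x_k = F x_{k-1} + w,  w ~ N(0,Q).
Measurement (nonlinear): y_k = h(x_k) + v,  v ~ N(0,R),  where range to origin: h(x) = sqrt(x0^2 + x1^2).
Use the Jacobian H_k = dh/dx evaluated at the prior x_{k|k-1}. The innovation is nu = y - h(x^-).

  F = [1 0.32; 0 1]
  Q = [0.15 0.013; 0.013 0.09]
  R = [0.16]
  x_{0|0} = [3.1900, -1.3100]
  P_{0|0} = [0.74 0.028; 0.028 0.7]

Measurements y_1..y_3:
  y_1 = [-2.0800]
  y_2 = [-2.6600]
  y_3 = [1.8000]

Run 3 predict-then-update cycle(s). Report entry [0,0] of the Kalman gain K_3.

step 1: x^-=[2.7708, -1.3100]  P^-=[0.9796 0.2650; 0.2650 0.7900]  H_jac=[0.9041 -0.4274]  S=[0.9002]  K=[0.8580; -0.1090]  nu=[-5.1449]  x^+=[-1.6435, -0.7494]  P^+=[0.3169 0.3492; 0.3492 0.7793]
step 2: x^-=[-1.8833, -0.7494]  P^-=[0.7702 0.6115; 0.6115 0.8693]  H_jac=[-0.9291 -0.3697]  S=[1.3639]  K=[-0.6905; -0.6523]  nu=[-4.6869]  x^+=[1.3528, 2.3077]  P^+=[0.1200 -0.0027; -0.0027 0.2891]
step 3: x^-=[2.0913, 2.3077]  P^-=[0.2978 0.1028; 0.1028 0.3791]  H_jac=[0.6715 0.7410]  S=[0.6047]  K=[0.4567; 0.5786]  nu=[-1.3143]  x^+=[1.4911, 1.5472]  P^+=[0.1717 -0.0570; -0.0570 0.1766]

K[0,0] = 0.4567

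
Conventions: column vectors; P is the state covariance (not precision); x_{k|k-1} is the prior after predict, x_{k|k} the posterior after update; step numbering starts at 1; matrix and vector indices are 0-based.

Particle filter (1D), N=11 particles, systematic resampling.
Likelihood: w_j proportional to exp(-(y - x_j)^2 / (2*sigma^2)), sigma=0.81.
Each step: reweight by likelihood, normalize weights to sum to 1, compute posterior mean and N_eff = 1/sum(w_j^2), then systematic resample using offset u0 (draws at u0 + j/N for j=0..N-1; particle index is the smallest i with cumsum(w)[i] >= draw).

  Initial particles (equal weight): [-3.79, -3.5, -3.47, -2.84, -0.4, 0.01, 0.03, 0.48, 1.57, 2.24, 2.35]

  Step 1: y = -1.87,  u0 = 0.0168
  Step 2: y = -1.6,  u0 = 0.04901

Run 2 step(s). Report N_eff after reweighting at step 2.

step 1: w=[0.0519, 0.1136, 0.1224, 0.4202, 0.1658, 0.0582, 0.0550, 0.0128, 0.0001, 0.0000, 0.0000]  mean=-2.2700  Neff=4.1454  idx=[0, 1, 2, 3, 3, 3, 3, 3, 4, 4, 5]
step 2: w=[0.0103, 0.0254, 0.0277, 0.1232, 0.1232, 0.1232, 0.1232, 0.1232, 0.1327, 0.1327, 0.0552]  mean=-2.0791  Neff=8.6438  idx=[2, 3, 4, 5, 5, 6, 7, 8, 8, 9, 10]

N_eff = 8.6438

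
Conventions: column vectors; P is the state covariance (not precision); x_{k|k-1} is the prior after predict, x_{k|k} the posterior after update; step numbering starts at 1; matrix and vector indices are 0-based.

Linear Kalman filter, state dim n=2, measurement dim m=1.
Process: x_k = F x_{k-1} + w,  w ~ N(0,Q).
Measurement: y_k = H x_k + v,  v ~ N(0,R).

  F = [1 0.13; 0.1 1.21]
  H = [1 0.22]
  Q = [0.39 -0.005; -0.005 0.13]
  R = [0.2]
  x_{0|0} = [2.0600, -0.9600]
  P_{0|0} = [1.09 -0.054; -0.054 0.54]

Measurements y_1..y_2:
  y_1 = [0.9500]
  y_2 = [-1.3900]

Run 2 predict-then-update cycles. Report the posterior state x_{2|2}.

step 1: x^-=[1.9352, -0.9556]  P^-=[1.4751 0.1229; 0.1229 0.9184]  S=[1.7736]  K=[0.8469; 0.1832]  nu=[-0.7750]  x^+=[1.2789, -1.0976]  P^+=[0.2029 -0.1523; -0.1523 0.8589]
step 2: x^-=[1.1362, -1.2002]  P^-=[0.5678 -0.0359; -0.0359 1.3527]  S=[0.8175]  K=[0.6849; 0.3201]  nu=[-2.2621]  x^+=[-0.4132, -1.9244]  P^+=[0.1843 -0.2151; -0.2151 1.2689]

x_post = [-0.4132, -1.9244]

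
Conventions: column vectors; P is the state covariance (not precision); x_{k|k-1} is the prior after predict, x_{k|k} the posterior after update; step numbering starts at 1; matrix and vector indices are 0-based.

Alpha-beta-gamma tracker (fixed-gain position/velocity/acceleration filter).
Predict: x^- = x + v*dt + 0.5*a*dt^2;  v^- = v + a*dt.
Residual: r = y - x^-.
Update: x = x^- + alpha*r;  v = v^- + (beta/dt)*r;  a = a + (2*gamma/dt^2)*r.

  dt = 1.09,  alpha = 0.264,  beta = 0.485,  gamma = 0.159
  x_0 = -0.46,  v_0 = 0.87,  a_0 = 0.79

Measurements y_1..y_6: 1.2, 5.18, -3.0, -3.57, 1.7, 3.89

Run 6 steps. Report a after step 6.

step 1: x_pred=0.9576  r=0.2424  x^+=1.0216  v^+=1.8390  a^+=0.8549
step 2: x_pred=3.5339  r=1.6461  x^+=3.9685  v^+=3.5032  a^+=1.2955
step 3: x_pred=8.5565  r=-11.5565  x^+=5.5056  v^+=-0.2269  a^+=-1.7977
step 4: x_pred=4.1904  r=-7.7604  x^+=2.1417  v^+=-5.6394  a^+=-3.8748
step 5: x_pred=-6.3071  r=8.0071  x^+=-4.1932  v^+=-6.3001  a^+=-1.7317
step 6: x_pred=-12.0890  r=15.9790  x^+=-7.8706  v^+=-1.0777  a^+=2.5452

a_post = 2.5452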